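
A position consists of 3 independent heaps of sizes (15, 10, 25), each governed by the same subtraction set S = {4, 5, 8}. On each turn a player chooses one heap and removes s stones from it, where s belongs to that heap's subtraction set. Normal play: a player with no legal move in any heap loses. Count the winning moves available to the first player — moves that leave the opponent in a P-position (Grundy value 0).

5

All heaps use S = {4, 5, 8}:
G(0) = 0
G(1) = mex{} = 0
G(2) = mex{} = 0
G(3) = mex{} = 0
G(4) = mex{0} = 1
G(5) = mex{0,0} = 1
G(6) = mex{0,0} = 1
G(7) = mex{0,0} = 1
G(8) = mex{1,0,0} = 2
G(9) = mex{1,1,0} = 2
G(10) = mex{1,1,0} = 2
G(11) = mex{1,1,0} = 2
G(12) = mex{2,1,1} = 0
G(13) = mex{2,2,1} = 0
G(14) = mex{2,2,1} = 0
G(15) = mex{2,2,1} = 0
G(16) = mex{0,2,2} = 1
G(17) = mex{0,0,2} = 1
G(18) = mex{0,0,2} = 1
G(19) = mex{0,0,2} = 1
G(20) = mex{1,0,0} = 2
G(21) = mex{1,1,0} = 2
G(22) = mex{1,1,0} = 2
G(23) = mex{1,1,0} = 2
G(24) = mex{2,1,1} = 0
G(25) = mex{2,2,1} = 0
Heap A: G(15) = 0.
Heap B: G(10) = 2.
Heap C: G(25) = 0.
Combined Grundy value = 0 ⊕ 2 ⊕ 0 = 2.
A winning move leaves total XOR = 0, i.e. changes one component's Grundy value g to g ⊕ X where X is the current total.
Heap A: need g' = 0⊕2 = 2. Options: 15−4→G=2, 15−5→G=2, 15−8→G=1. Hits: 2.
Heap B: need g' = 2⊕2 = 0. Options: 10−4→G=1, 10−5→G=1, 10−8→G=0. Hits: 1.
Heap C: need g' = 0⊕2 = 2. Options: 25−4→G=2, 25−5→G=2, 25−8→G=1. Hits: 2.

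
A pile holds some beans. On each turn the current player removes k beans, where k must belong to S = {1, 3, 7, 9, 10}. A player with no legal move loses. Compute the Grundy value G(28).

G(0) = 0
G(1) = mex{0} = 1
G(2) = mex{1} = 0
G(3) = mex{0,0} = 1
G(4) = mex{1,1} = 0
G(5) = mex{0,0} = 1
G(6) = mex{1,1} = 0
G(7) = mex{0,0,0} = 1
G(8) = mex{1,1,1} = 0
G(9) = mex{0,0,0,0} = 1
G(10) = mex{1,1,1,1,0} = 2
G(11) = mex{2,0,0,0,1} = 3
G(12) = mex{3,1,1,1,0} = 2
G(13) = mex{2,2,0,0,1} = 3
G(14) = mex{3,3,1,1,0} = 2
G(15) = mex{2,2,0,0,1} = 3
G(16) = mex{3,3,1,1,0} = 2
G(17) = mex{2,2,2,0,1} = 3
G(18) = mex{3,3,3,1,0} = 2
G(19) = mex{2,2,2,2,1} = 0
G(20) = mex{0,3,3,3,2} = 1
G(21) = mex{1,2,2,2,3} = 0
G(22) = mex{0,0,3,3,2} = 1
G(23) = mex{1,1,2,2,3} = 0
G(24) = mex{0,0,3,3,2} = 1
G(25) = mex{1,1,2,2,3} = 0
G(26) = mex{0,0,0,3,2} = 1
G(27) = mex{1,1,1,2,3} = 0
G(28) = mex{0,0,0,0,2} = 1

1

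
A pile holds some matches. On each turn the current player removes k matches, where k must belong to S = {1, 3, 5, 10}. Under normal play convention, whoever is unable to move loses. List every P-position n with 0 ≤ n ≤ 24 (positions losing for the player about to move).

G(0) = 0
G(1) = mex{0} = 1
G(2) = mex{1} = 0
G(3) = mex{0,0} = 1
G(4) = mex{1,1} = 0
G(5) = mex{0,0,0} = 1
G(6) = mex{1,1,1} = 0
G(7) = mex{0,0,0} = 1
G(8) = mex{1,1,1} = 0
G(9) = mex{0,0,0} = 1
G(10) = mex{1,1,1,0} = 2
G(11) = mex{2,0,0,1} = 3
G(12) = mex{3,1,1,0} = 2
G(13) = mex{2,2,0,1} = 3
G(14) = mex{3,3,1,0} = 2
G(15) = mex{2,2,2,1} = 0
G(16) = mex{0,3,3,0} = 1
G(17) = mex{1,2,2,1} = 0
G(18) = mex{0,0,3,0} = 1
G(19) = mex{1,1,2,1} = 0
G(20) = mex{0,0,0,2} = 1
G(21) = mex{1,1,1,3} = 0
G(22) = mex{0,0,0,2} = 1
G(23) = mex{1,1,1,3} = 0
G(24) = mex{0,0,0,2} = 1
P-positions are exactly the n with G(n) = 0.

0, 2, 4, 6, 8, 15, 17, 19, 21, 23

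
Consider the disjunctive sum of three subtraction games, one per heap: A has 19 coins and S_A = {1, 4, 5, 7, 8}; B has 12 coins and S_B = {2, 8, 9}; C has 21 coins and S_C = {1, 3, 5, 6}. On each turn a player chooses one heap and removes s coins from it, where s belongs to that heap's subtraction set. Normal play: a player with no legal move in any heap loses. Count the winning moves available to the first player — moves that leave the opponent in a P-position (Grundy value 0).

Heap A, S = {1, 4, 5, 7, 8}:
n :  0  1  2  3  4  5  6  7  8  9 10 11 12 13 14 15 16 17 18 19
G :  0  1  0  1  2  3  2  3  4  5  4  0  1  0  1  2  3  2  3  4
G_A(19) = 4.
Heap B, S = {2, 8, 9}:
G(0) = 0
G(1) = mex{} = 0
G(2) = mex{0} = 1
G(3) = mex{0} = 1
G(4) = mex{1} = 0
G(5) = mex{1} = 0
G(6) = mex{0} = 1
G(7) = mex{0} = 1
G(8) = mex{1,0} = 2
G(9) = mex{1,0,0} = 2
G(10) = mex{2,1,0} = 3
G(11) = mex{2,1,1} = 0
G(12) = mex{3,0,1} = 2
G_B(12) = 2.
Heap C, S = {1, 3, 5, 6}:
G(0) = 0
G(1) = mex{0} = 1
G(2) = mex{1} = 0
G(3) = mex{0,0} = 1
G(4) = mex{1,1} = 0
G(5) = mex{0,0,0} = 1
G(6) = mex{1,1,1,0} = 2
G(7) = mex{2,0,0,1} = 3
G(8) = mex{3,1,1,0} = 2
G(9) = mex{2,2,0,1} = 3
G(10) = mex{3,3,1,0} = 2
G(11) = mex{2,2,2,1} = 0
G(12) = mex{0,3,3,2} = 1
G(13) = mex{1,2,2,3} = 0
G(14) = mex{0,0,3,2} = 1
G(15) = mex{1,1,2,3} = 0
G(16) = mex{0,0,0,2} = 1
G(17) = mex{1,1,1,0} = 2
G(18) = mex{2,0,0,1} = 3
G(19) = mex{3,1,1,0} = 2
G(20) = mex{2,2,0,1} = 3
G(21) = mex{3,3,1,0} = 2
G_C(21) = 2.
Combined Grundy value = 4 ⊕ 2 ⊕ 2 = 4.
A winning move leaves total XOR = 0, i.e. changes one component's Grundy value g to g ⊕ X where X is the current total.
Heap A: need g' = 4⊕4 = 0. Options: 19−1→G=3, 19−4→G=2, 19−5→G=1, 19−7→G=1, 19−8→G=0. Hits: 1.
Heap B: need g' = 2⊕4 = 6. Options: 12−2→G=3, 12−8→G=0, 12−9→G=1. Hits: 0.
Heap C: need g' = 2⊕4 = 6. Options: 21−1→G=3, 21−3→G=3, 21−5→G=1, 21−6→G=0. Hits: 0.

1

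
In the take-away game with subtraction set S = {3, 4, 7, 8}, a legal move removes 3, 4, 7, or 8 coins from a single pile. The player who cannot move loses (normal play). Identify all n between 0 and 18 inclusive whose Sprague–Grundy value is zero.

0, 1, 2, 11, 12, 13

n :  0  1  2  3  4  5  6  7  8  9 10 11 12 13 14 15 16 17 18
G :  0  0  0  1  1  1  2  2  2  3  3  0  0  0  1  1  1  2  2
P-positions are exactly the n with G(n) = 0.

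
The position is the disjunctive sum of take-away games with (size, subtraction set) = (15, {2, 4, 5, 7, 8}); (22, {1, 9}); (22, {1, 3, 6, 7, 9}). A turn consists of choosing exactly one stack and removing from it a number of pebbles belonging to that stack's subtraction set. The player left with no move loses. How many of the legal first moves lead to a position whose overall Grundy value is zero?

0

Stack A, S = {2, 4, 5, 7, 8}:
G(0) = 0
G(1) = mex{} = 0
G(2) = mex{0} = 1
G(3) = mex{0} = 1
G(4) = mex{1,0} = 2
G(5) = mex{1,0,0} = 2
G(6) = mex{2,1,0} = 3
G(7) = mex{2,1,1,0} = 3
G(8) = mex{3,2,1,0,0} = 4
G(9) = mex{3,2,2,1,0} = 4
G(10) = mex{4,3,2,1,1} = 0
G(11) = mex{4,3,3,2,1} = 0
G(12) = mex{0,4,3,2,2} = 1
G(13) = mex{0,4,4,3,2} = 1
G(14) = mex{1,0,4,3,3} = 2
G(15) = mex{1,0,0,4,3} = 2
G_A(15) = 2.
Stack B, S = {1, 9}:
n :  0  1  2  3  4  5  6  7  8  9 10 11 12 13 14 15 16 17 18 19 20 21 22
G :  0  1  0  1  0  1  0  1  0  1  0  1  0  1  0  1  0  1  0  1  0  1  0
G_B(22) = 0.
Stack C, S = {1, 3, 6, 7, 9}:
n :  0  1  2  3  4  5  6  7  8  9 10 11 12 13 14 15 16 17 18 19 20 21 22
G :  0  1  0  1  0  1  2  3  2  3  2  3  0  1  0  1  0  1  2  3  2  3  2
G_C(22) = 2.
Combined Grundy value = 2 ⊕ 0 ⊕ 2 = 0.
A winning move leaves total XOR = 0, i.e. changes one component's Grundy value g to g ⊕ X where X is the current total.
Stack A: target g' = 2⊕0 = 2, but every legal move changes the Grundy value (mex property), so 0 moves.
Stack B: target g' = 0⊕0 = 0, but every legal move changes the Grundy value (mex property), so 0 moves.
Stack C: target g' = 2⊕0 = 2, but every legal move changes the Grundy value (mex property), so 0 moves.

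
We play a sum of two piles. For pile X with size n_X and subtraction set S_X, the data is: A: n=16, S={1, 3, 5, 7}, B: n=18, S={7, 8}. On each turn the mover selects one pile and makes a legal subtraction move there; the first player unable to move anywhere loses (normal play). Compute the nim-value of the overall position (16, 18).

0

Pile A, S = {1, 3, 5, 7}:
G(0) = 0
G(1) = mex{0} = 1
G(2) = mex{1} = 0
G(3) = mex{0,0} = 1
G(4) = mex{1,1} = 0
G(5) = mex{0,0,0} = 1
G(6) = mex{1,1,1} = 0
G(7) = mex{0,0,0,0} = 1
G(8) = mex{1,1,1,1} = 0
G(9) = mex{0,0,0,0} = 1
G(10) = mex{1,1,1,1} = 0
G(11) = mex{0,0,0,0} = 1
G(12) = mex{1,1,1,1} = 0
G(13) = mex{0,0,0,0} = 1
G(14) = mex{1,1,1,1} = 0
G(15) = mex{0,0,0,0} = 1
G(16) = mex{1,1,1,1} = 0
G_A(16) = 0.
Pile B, S = {7, 8}:
n :  0  1  2  3  4  5  6  7  8  9 10 11 12 13 14 15 16 17 18
G :  0  0  0  0  0  0  0  1  1  1  1  1  1  1  2  0  0  0  0
G_B(18) = 0.
Combined Grundy value = 0 ⊕ 0 = 0.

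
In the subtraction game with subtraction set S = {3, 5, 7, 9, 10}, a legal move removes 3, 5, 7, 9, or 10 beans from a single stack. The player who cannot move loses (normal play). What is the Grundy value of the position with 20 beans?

2

G(0) = 0
G(1) = mex{} = 0
G(2) = mex{} = 0
G(3) = mex{0} = 1
G(4) = mex{0} = 1
G(5) = mex{0,0} = 1
G(6) = mex{1,0} = 2
G(7) = mex{1,0,0} = 2
G(8) = mex{1,1,0} = 2
G(9) = mex{2,1,0,0} = 3
G(10) = mex{2,1,1,0,0} = 3
G(11) = mex{2,2,1,0,0} = 3
G(12) = mex{3,2,1,1,0} = 4
G(13) = mex{3,2,2,1,1} = 0
G(14) = mex{3,3,2,1,1} = 0
G(15) = mex{4,3,2,2,1} = 0
G(16) = mex{0,3,3,2,2} = 1
G(17) = mex{0,4,3,2,2} = 1
G(18) = mex{0,0,3,3,2} = 1
G(19) = mex{1,0,4,3,3} = 2
G(20) = mex{1,0,0,3,3} = 2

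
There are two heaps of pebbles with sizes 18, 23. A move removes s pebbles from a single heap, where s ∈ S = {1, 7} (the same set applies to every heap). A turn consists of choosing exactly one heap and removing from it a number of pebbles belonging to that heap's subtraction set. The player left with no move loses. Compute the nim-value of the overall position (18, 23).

All heaps use S = {1, 7}:
n :  0  1  2  3  4  5  6  7  8  9 10 11 12 13 14 15 16 17 18 19 20 21 22 23
G :  0  1  0  1  0  1  0  1  0  1  0  1  0  1  0  1  0  1  0  1  0  1  0  1
Heap A: G(18) = 0.
Heap B: G(23) = 1.
Combined Grundy value = 0 ⊕ 1 = 1.

1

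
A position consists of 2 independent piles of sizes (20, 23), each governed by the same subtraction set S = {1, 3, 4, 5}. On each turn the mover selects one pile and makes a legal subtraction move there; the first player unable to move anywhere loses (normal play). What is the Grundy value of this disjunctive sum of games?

All piles use S = {1, 3, 4, 5}:
G(0) = 0
G(1) = mex{0} = 1
G(2) = mex{1} = 0
G(3) = mex{0,0} = 1
G(4) = mex{1,1,0} = 2
G(5) = mex{2,0,1,0} = 3
G(6) = mex{3,1,0,1} = 2
G(7) = mex{2,2,1,0} = 3
G(8) = mex{3,3,2,1} = 0
G(9) = mex{0,2,3,2} = 1
G(10) = mex{1,3,2,3} = 0
G(11) = mex{0,0,3,2} = 1
G(12) = mex{1,1,0,3} = 2
G(13) = mex{2,0,1,0} = 3
G(14) = mex{3,1,0,1} = 2
G(15) = mex{2,2,1,0} = 3
G(16) = mex{3,3,2,1} = 0
G(17) = mex{0,2,3,2} = 1
G(18) = mex{1,3,2,3} = 0
G(19) = mex{0,0,3,2} = 1
G(20) = mex{1,1,0,3} = 2
G(21) = mex{2,0,1,0} = 3
G(22) = mex{3,1,0,1} = 2
G(23) = mex{2,2,1,0} = 3
Pile A: G(20) = 2.
Pile B: G(23) = 3.
Combined Grundy value = 2 ⊕ 3 = 1.

1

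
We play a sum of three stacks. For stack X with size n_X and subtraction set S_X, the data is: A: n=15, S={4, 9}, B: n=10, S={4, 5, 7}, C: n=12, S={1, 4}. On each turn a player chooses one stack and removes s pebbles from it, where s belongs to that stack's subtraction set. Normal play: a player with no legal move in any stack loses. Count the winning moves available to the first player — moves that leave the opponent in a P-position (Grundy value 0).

Stack A, S = {4, 9}:
G(0) = 0
G(1) = mex{} = 0
G(2) = mex{} = 0
G(3) = mex{} = 0
G(4) = mex{0} = 1
G(5) = mex{0} = 1
G(6) = mex{0} = 1
G(7) = mex{0} = 1
G(8) = mex{1} = 0
G(9) = mex{1,0} = 2
G(10) = mex{1,0} = 2
G(11) = mex{1,0} = 2
G(12) = mex{0,0} = 1
G(13) = mex{2,1} = 0
G(14) = mex{2,1} = 0
G(15) = mex{2,1} = 0
G_A(15) = 0.
Stack B, S = {4, 5, 7}:
n :  0  1  2  3  4  5  6  7  8  9 10
G :  0  0  0  0  1  1  1  1  2  2  2
G_B(10) = 2.
Stack C, S = {1, 4}:
n :  0  1  2  3  4  5  6  7  8  9 10 11 12
G :  0  1  0  1  2  0  1  0  1  2  0  1  0
G_C(12) = 0.
Combined Grundy value = 0 ⊕ 2 ⊕ 0 = 2.
A winning move leaves total XOR = 0, i.e. changes one component's Grundy value g to g ⊕ X where X is the current total.
Stack A: need g' = 0⊕2 = 2. Options: 15−4→G=2, 15−9→G=1. Hits: 1.
Stack B: need g' = 2⊕2 = 0. Options: 10−4→G=1, 10−5→G=1, 10−7→G=0. Hits: 1.
Stack C: need g' = 0⊕2 = 2. Options: 12−1→G=1, 12−4→G=1. Hits: 0.

2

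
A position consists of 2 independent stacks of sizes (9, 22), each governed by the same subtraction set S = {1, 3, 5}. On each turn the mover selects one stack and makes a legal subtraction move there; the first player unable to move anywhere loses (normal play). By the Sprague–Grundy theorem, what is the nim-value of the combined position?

All stacks use S = {1, 3, 5}:
n :  0  1  2  3  4  5  6  7  8  9 10 11 12 13 14 15 16 17 18 19 20 21 22
G :  0  1  0  1  0  1  0  1  0  1  0  1  0  1  0  1  0  1  0  1  0  1  0
Stack A: G(9) = 1.
Stack B: G(22) = 0.
Combined Grundy value = 1 ⊕ 0 = 1.

1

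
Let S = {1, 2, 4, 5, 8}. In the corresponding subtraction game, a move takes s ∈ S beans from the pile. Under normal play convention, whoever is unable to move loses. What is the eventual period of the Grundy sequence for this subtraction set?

n :  0  1  2  3  4  5  6  7  8  9 10 11 12 13 14
G :  0  1  2  0  1  2  0  1  2  0  1  2  0  1  2
G(n+3) = G(n) holds for n = 0,…,7 (a full window of length max(S) = 8), so the sequence is purely periodic with period 3.

3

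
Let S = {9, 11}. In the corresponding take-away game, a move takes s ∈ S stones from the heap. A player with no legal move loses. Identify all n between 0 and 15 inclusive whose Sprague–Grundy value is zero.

G(0) = 0
G(1) = mex{} = 0
G(2) = mex{} = 0
G(3) = mex{} = 0
G(4) = mex{} = 0
G(5) = mex{} = 0
G(6) = mex{} = 0
G(7) = mex{} = 0
G(8) = mex{} = 0
G(9) = mex{0} = 1
G(10) = mex{0} = 1
G(11) = mex{0,0} = 1
G(12) = mex{0,0} = 1
G(13) = mex{0,0} = 1
G(14) = mex{0,0} = 1
G(15) = mex{0,0} = 1
P-positions are exactly the n with G(n) = 0.

0, 1, 2, 3, 4, 5, 6, 7, 8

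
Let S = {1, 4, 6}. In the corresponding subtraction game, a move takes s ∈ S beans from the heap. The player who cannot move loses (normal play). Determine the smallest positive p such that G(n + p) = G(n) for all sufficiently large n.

5

n :  0  1  2  3  4  5  6  7  8  9 10 11 12 13 14
G :  0  1  0  1  2  0  1  0  1  2  0  1  0  1  2
G(n+5) = G(n) holds for n = 0,…,5 (a full window of length max(S) = 6), so the sequence is purely periodic with period 5.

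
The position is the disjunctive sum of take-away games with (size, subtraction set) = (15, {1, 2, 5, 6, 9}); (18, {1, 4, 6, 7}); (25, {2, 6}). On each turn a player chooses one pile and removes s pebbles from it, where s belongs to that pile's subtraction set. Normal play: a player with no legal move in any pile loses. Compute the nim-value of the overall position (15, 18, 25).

Pile A, S = {1, 2, 5, 6, 9}:
G(0) = 0
G(1) = mex{0} = 1
G(2) = mex{1,0} = 2
G(3) = mex{2,1} = 0
G(4) = mex{0,2} = 1
G(5) = mex{1,0,0} = 2
G(6) = mex{2,1,1,0} = 3
G(7) = mex{3,2,2,1} = 0
G(8) = mex{0,3,0,2} = 1
G(9) = mex{1,0,1,0,0} = 2
G(10) = mex{2,1,2,1,1} = 0
G(11) = mex{0,2,3,2,2} = 1
G(12) = mex{1,0,0,3,0} = 2
G(13) = mex{2,1,1,0,1} = 3
G(14) = mex{3,2,2,1,2} = 0
G(15) = mex{0,3,0,2,3} = 1
G_A(15) = 1.
Pile B, S = {1, 4, 6, 7}:
n :  0  1  2  3  4  5  6  7  8  9 10 11 12 13 14 15 16 17 18
G :  0  1  0  1  2  0  1  2  3  2  0  1  2  0  1  0  1  2  0
G_B(18) = 0.
Pile C, S = {2, 6}:
n :  0  1  2  3  4  5  6  7  8  9 10 11 12 13 14 15 16 17 18 19 20 21 22 23 24 25
G :  0  0  1  1  0  0  1  1  0  0  1  1  0  0  1  1  0  0  1  1  0  0  1  1  0  0
G_C(25) = 0.
Combined Grundy value = 1 ⊕ 0 ⊕ 0 = 1.

1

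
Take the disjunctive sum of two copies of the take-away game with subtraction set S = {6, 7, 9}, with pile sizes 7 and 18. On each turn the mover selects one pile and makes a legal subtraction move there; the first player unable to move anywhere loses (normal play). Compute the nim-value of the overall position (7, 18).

1

All piles use S = {6, 7, 9}:
G(0) = 0
G(1) = mex{} = 0
G(2) = mex{} = 0
G(3) = mex{} = 0
G(4) = mex{} = 0
G(5) = mex{} = 0
G(6) = mex{0} = 1
G(7) = mex{0,0} = 1
G(8) = mex{0,0} = 1
G(9) = mex{0,0,0} = 1
G(10) = mex{0,0,0} = 1
G(11) = mex{0,0,0} = 1
G(12) = mex{1,0,0} = 2
G(13) = mex{1,1,0} = 2
G(14) = mex{1,1,0} = 2
G(15) = mex{1,1,1} = 0
G(16) = mex{1,1,1} = 0
G(17) = mex{1,1,1} = 0
G(18) = mex{2,1,1} = 0
Pile A: G(7) = 1.
Pile B: G(18) = 0.
Combined Grundy value = 1 ⊕ 0 = 1.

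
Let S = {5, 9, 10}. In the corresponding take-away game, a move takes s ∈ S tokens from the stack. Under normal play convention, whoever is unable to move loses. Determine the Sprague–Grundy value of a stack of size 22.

1

n :  0  1  2  3  4  5  6  7  8  9 10 11 12 13 14 15 16 17 18 19 20 21 22
G :  0  0  0  0  0  1  1  1  1  1  2  2  2  2  2  0  0  0  0  0  1  1  1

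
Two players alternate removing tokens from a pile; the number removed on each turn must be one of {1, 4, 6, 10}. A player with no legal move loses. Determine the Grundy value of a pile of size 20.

1

G(0) = 0
G(1) = mex{0} = 1
G(2) = mex{1} = 0
G(3) = mex{0} = 1
G(4) = mex{1,0} = 2
G(5) = mex{2,1} = 0
G(6) = mex{0,0,0} = 1
G(7) = mex{1,1,1} = 0
G(8) = mex{0,2,0} = 1
G(9) = mex{1,0,1} = 2
G(10) = mex{2,1,2,0} = 3
G(11) = mex{3,0,0,1} = 2
G(12) = mex{2,1,1,0} = 3
G(13) = mex{3,2,0,1} = 4
G(14) = mex{4,3,1,2} = 0
G(15) = mex{0,2,2,0} = 1
G(16) = mex{1,3,3,1} = 0
G(17) = mex{0,4,2,0} = 1
G(18) = mex{1,0,3,1} = 2
G(19) = mex{2,1,4,2} = 0
G(20) = mex{0,0,0,3} = 1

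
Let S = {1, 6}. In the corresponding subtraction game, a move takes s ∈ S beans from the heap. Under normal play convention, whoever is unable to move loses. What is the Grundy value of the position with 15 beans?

1

G(0) = 0
G(1) = mex{0} = 1
G(2) = mex{1} = 0
G(3) = mex{0} = 1
G(4) = mex{1} = 0
G(5) = mex{0} = 1
G(6) = mex{1,0} = 2
G(7) = mex{2,1} = 0
G(8) = mex{0,0} = 1
G(9) = mex{1,1} = 0
G(10) = mex{0,0} = 1
G(11) = mex{1,1} = 0
G(12) = mex{0,2} = 1
G(13) = mex{1,0} = 2
G(14) = mex{2,1} = 0
G(15) = mex{0,0} = 1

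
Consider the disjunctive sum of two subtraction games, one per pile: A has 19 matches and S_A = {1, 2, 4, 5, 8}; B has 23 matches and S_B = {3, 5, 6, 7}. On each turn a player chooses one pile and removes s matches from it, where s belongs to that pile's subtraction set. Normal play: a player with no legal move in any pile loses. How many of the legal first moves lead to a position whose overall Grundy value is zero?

0

Pile A, S = {1, 2, 4, 5, 8}:
G(0) = 0
G(1) = mex{0} = 1
G(2) = mex{1,0} = 2
G(3) = mex{2,1} = 0
G(4) = mex{0,2,0} = 1
G(5) = mex{1,0,1,0} = 2
G(6) = mex{2,1,2,1} = 0
G(7) = mex{0,2,0,2} = 1
G(8) = mex{1,0,1,0,0} = 2
G(9) = mex{2,1,2,1,1} = 0
G(10) = mex{0,2,0,2,2} = 1
G(11) = mex{1,0,1,0,0} = 2
G(12) = mex{2,1,2,1,1} = 0
G(13) = mex{0,2,0,2,2} = 1
G(14) = mex{1,0,1,0,0} = 2
G(15) = mex{2,1,2,1,1} = 0
G(16) = mex{0,2,0,2,2} = 1
G(17) = mex{1,0,1,0,0} = 2
G(18) = mex{2,1,2,1,1} = 0
G(19) = mex{0,2,0,2,2} = 1
G_A(19) = 1.
Pile B, S = {3, 5, 6, 7}:
G(0) = 0
G(1) = mex{} = 0
G(2) = mex{} = 0
G(3) = mex{0} = 1
G(4) = mex{0} = 1
G(5) = mex{0,0} = 1
G(6) = mex{1,0,0} = 2
G(7) = mex{1,0,0,0} = 2
G(8) = mex{1,1,0,0} = 2
G(9) = mex{2,1,1,0} = 3
G(10) = mex{2,1,1,1} = 0
G(11) = mex{2,2,1,1} = 0
G(12) = mex{3,2,2,1} = 0
G(13) = mex{0,2,2,2} = 1
G(14) = mex{0,3,2,2} = 1
G(15) = mex{0,0,3,2} = 1
G(16) = mex{1,0,0,3} = 2
G(17) = mex{1,0,0,0} = 2
G(18) = mex{1,1,0,0} = 2
G(19) = mex{2,1,1,0} = 3
G(20) = mex{2,1,1,1} = 0
G(21) = mex{2,2,1,1} = 0
G(22) = mex{3,2,2,1} = 0
G(23) = mex{0,2,2,2} = 1
G_B(23) = 1.
Combined Grundy value = 1 ⊕ 1 = 0.
A winning move leaves total XOR = 0, i.e. changes one component's Grundy value g to g ⊕ X where X is the current total.
Pile A: target g' = 1⊕0 = 1, but every legal move changes the Grundy value (mex property), so 0 moves.
Pile B: target g' = 1⊕0 = 1, but every legal move changes the Grundy value (mex property), so 0 moves.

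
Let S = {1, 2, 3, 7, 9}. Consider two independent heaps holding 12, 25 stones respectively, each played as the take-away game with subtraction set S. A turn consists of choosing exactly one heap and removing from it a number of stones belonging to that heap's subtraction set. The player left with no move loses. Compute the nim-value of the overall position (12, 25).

1

All heaps use S = {1, 2, 3, 7, 9}:
G(0) = 0
G(1) = mex{0} = 1
G(2) = mex{1,0} = 2
G(3) = mex{2,1,0} = 3
G(4) = mex{3,2,1} = 0
G(5) = mex{0,3,2} = 1
G(6) = mex{1,0,3} = 2
G(7) = mex{2,1,0,0} = 3
G(8) = mex{3,2,1,1} = 0
G(9) = mex{0,3,2,2,0} = 1
G(10) = mex{1,0,3,3,1} = 2
G(11) = mex{2,1,0,0,2} = 3
G(12) = mex{3,2,1,1,3} = 0
G(13) = mex{0,3,2,2,0} = 1
G(14) = mex{1,0,3,3,1} = 2
G(15) = mex{2,1,0,0,2} = 3
G(16) = mex{3,2,1,1,3} = 0
G(17) = mex{0,3,2,2,0} = 1
G(18) = mex{1,0,3,3,1} = 2
G(19) = mex{2,1,0,0,2} = 3
G(20) = mex{3,2,1,1,3} = 0
G(21) = mex{0,3,2,2,0} = 1
G(22) = mex{1,0,3,3,1} = 2
G(23) = mex{2,1,0,0,2} = 3
G(24) = mex{3,2,1,1,3} = 0
G(25) = mex{0,3,2,2,0} = 1
Heap A: G(12) = 0.
Heap B: G(25) = 1.
Combined Grundy value = 0 ⊕ 1 = 1.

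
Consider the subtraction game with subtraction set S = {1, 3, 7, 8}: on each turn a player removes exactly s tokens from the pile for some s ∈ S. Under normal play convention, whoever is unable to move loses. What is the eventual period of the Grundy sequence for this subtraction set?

15

G(0) = 0
G(1) = mex{0} = 1
G(2) = mex{1} = 0
G(3) = mex{0,0} = 1
G(4) = mex{1,1} = 0
G(5) = mex{0,0} = 1
G(6) = mex{1,1} = 0
G(7) = mex{0,0,0} = 1
G(8) = mex{1,1,1,0} = 2
G(9) = mex{2,0,0,1} = 3
G(10) = mex{3,1,1,0} = 2
G(11) = mex{2,2,0,1} = 3
G(12) = mex{3,3,1,0} = 2
G(13) = mex{2,2,0,1} = 3
G(14) = mex{3,3,1,0} = 2
G(15) = mex{2,2,2,1} = 0
G(16) = mex{0,3,3,2} = 1
G(17) = mex{1,2,2,3} = 0
G(18) = mex{0,0,3,2} = 1
G(19) = mex{1,1,2,3} = 0
G(20) = mex{0,0,3,2} = 1
G(21) = mex{1,1,2,3} = 0
G(22) = mex{0,0,0,2} = 1
G(23) = mex{1,1,1,0} = 2
G(24) = mex{2,0,0,1} = 3
G(25) = mex{3,1,1,0} = 2
G(26) = mex{2,2,0,1} = 3
G(27) = mex{3,3,1,0} = 2
G(28) = mex{2,2,0,1} = 3
G(29) = mex{3,3,1,0} = 2
G(30) = mex{2,2,2,1} = 0
G(31) = mex{0,3,3,2} = 1
G(n+15) = G(n) holds for n = 0,…,7 (a full window of length max(S) = 8), so the sequence is purely periodic with period 15.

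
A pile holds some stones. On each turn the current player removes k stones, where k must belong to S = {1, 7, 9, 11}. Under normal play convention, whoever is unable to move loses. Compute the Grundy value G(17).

n :  0  1  2  3  4  5  6  7  8  9 10 11 12 13 14 15 16 17
G :  0  1  0  1  0  1  0  1  0  1  0  1  0  1  0  1  0  1

1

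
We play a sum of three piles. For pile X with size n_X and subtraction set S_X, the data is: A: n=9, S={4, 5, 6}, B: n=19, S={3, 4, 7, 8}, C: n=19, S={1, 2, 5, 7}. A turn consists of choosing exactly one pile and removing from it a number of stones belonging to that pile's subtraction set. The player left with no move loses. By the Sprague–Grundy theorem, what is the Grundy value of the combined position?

Pile A, S = {4, 5, 6}:
G(0) = 0
G(1) = mex{} = 0
G(2) = mex{} = 0
G(3) = mex{} = 0
G(4) = mex{0} = 1
G(5) = mex{0,0} = 1
G(6) = mex{0,0,0} = 1
G(7) = mex{0,0,0} = 1
G(8) = mex{1,0,0} = 2
G(9) = mex{1,1,0} = 2
G_A(9) = 2.
Pile B, S = {3, 4, 7, 8}:
n :  0  1  2  3  4  5  6  7  8  9 10 11 12 13 14 15 16 17 18 19
G :  0  0  0  1  1  1  2  2  2  3  3  0  0  0  1  1  1  2  2  2
G_B(19) = 2.
Pile C, S = {1, 2, 5, 7}:
G(0) = 0
G(1) = mex{0} = 1
G(2) = mex{1,0} = 2
G(3) = mex{2,1} = 0
G(4) = mex{0,2} = 1
G(5) = mex{1,0,0} = 2
G(6) = mex{2,1,1} = 0
G(7) = mex{0,2,2,0} = 1
G(8) = mex{1,0,0,1} = 2
G(9) = mex{2,1,1,2} = 0
G(10) = mex{0,2,2,0} = 1
G(11) = mex{1,0,0,1} = 2
G(12) = mex{2,1,1,2} = 0
G(13) = mex{0,2,2,0} = 1
G(14) = mex{1,0,0,1} = 2
G(15) = mex{2,1,1,2} = 0
G(16) = mex{0,2,2,0} = 1
G(17) = mex{1,0,0,1} = 2
G(18) = mex{2,1,1,2} = 0
G(19) = mex{0,2,2,0} = 1
G_C(19) = 1.
Combined Grundy value = 2 ⊕ 2 ⊕ 1 = 1.

1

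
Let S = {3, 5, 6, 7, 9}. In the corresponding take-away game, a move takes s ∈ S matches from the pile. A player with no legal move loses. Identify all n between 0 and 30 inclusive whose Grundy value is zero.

0, 1, 2, 12, 13, 14, 24, 25, 26

G(0) = 0
G(1) = mex{} = 0
G(2) = mex{} = 0
G(3) = mex{0} = 1
G(4) = mex{0} = 1
G(5) = mex{0,0} = 1
G(6) = mex{1,0,0} = 2
G(7) = mex{1,0,0,0} = 2
G(8) = mex{1,1,0,0} = 2
G(9) = mex{2,1,1,0,0} = 3
G(10) = mex{2,1,1,1,0} = 3
G(11) = mex{2,2,1,1,0} = 3
G(12) = mex{3,2,2,1,1} = 0
G(13) = mex{3,2,2,2,1} = 0
G(14) = mex{3,3,2,2,1} = 0
G(15) = mex{0,3,3,2,2} = 1
G(16) = mex{0,3,3,3,2} = 1
G(17) = mex{0,0,3,3,2} = 1
G(18) = mex{1,0,0,3,3} = 2
G(19) = mex{1,0,0,0,3} = 2
G(20) = mex{1,1,0,0,3} = 2
G(21) = mex{2,1,1,0,0} = 3
G(22) = mex{2,1,1,1,0} = 3
G(23) = mex{2,2,1,1,0} = 3
G(24) = mex{3,2,2,1,1} = 0
G(25) = mex{3,2,2,2,1} = 0
G(26) = mex{3,3,2,2,1} = 0
G(27) = mex{0,3,3,2,2} = 1
G(28) = mex{0,3,3,3,2} = 1
G(29) = mex{0,0,3,3,2} = 1
G(30) = mex{1,0,0,3,3} = 2
P-positions are exactly the n with G(n) = 0.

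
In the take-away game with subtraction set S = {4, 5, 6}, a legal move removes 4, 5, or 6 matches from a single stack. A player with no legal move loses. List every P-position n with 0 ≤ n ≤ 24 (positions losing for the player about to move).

0, 1, 2, 3, 10, 11, 12, 13, 20, 21, 22, 23

G(0) = 0
G(1) = mex{} = 0
G(2) = mex{} = 0
G(3) = mex{} = 0
G(4) = mex{0} = 1
G(5) = mex{0,0} = 1
G(6) = mex{0,0,0} = 1
G(7) = mex{0,0,0} = 1
G(8) = mex{1,0,0} = 2
G(9) = mex{1,1,0} = 2
G(10) = mex{1,1,1} = 0
G(11) = mex{1,1,1} = 0
G(12) = mex{2,1,1} = 0
G(13) = mex{2,2,1} = 0
G(14) = mex{0,2,2} = 1
G(15) = mex{0,0,2} = 1
G(16) = mex{0,0,0} = 1
G(17) = mex{0,0,0} = 1
G(18) = mex{1,0,0} = 2
G(19) = mex{1,1,0} = 2
G(20) = mex{1,1,1} = 0
G(21) = mex{1,1,1} = 0
G(22) = mex{2,1,1} = 0
G(23) = mex{2,2,1} = 0
G(24) = mex{0,2,2} = 1
P-positions are exactly the n with G(n) = 0.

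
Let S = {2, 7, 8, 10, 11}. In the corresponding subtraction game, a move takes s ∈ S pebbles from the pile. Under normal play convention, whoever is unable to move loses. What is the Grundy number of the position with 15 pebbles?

3

G(0) = 0
G(1) = mex{} = 0
G(2) = mex{0} = 1
G(3) = mex{0} = 1
G(4) = mex{1} = 0
G(5) = mex{1} = 0
G(6) = mex{0} = 1
G(7) = mex{0,0} = 1
G(8) = mex{1,0,0} = 2
G(9) = mex{1,1,0} = 2
G(10) = mex{2,1,1,0} = 3
G(11) = mex{2,0,1,0,0} = 3
G(12) = mex{3,0,0,1,0} = 2
G(13) = mex{3,1,0,1,1} = 2
G(14) = mex{2,1,1,0,1} = 3
G(15) = mex{2,2,1,0,0} = 3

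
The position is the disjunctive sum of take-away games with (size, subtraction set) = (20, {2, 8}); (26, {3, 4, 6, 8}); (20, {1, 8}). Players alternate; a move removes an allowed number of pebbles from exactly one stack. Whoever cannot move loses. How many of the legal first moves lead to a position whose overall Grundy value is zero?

5

Stack A, S = {2, 8}:
G(0) = 0
G(1) = mex{} = 0
G(2) = mex{0} = 1
G(3) = mex{0} = 1
G(4) = mex{1} = 0
G(5) = mex{1} = 0
G(6) = mex{0} = 1
G(7) = mex{0} = 1
G(8) = mex{1,0} = 2
G(9) = mex{1,0} = 2
G(10) = mex{2,1} = 0
G(11) = mex{2,1} = 0
G(12) = mex{0,0} = 1
G(13) = mex{0,0} = 1
G(14) = mex{1,1} = 0
G(15) = mex{1,1} = 0
G(16) = mex{0,2} = 1
G(17) = mex{0,2} = 1
G(18) = mex{1,0} = 2
G(19) = mex{1,0} = 2
G(20) = mex{2,1} = 0
G_A(20) = 0.
Stack B, S = {3, 4, 6, 8}:
G(0) = 0
G(1) = mex{} = 0
G(2) = mex{} = 0
G(3) = mex{0} = 1
G(4) = mex{0,0} = 1
G(5) = mex{0,0} = 1
G(6) = mex{1,0,0} = 2
G(7) = mex{1,1,0} = 2
G(8) = mex{1,1,0,0} = 2
G(9) = mex{2,1,1,0} = 3
G(10) = mex{2,2,1,0} = 3
G(11) = mex{2,2,1,1} = 0
G(12) = mex{3,2,2,1} = 0
G(13) = mex{3,3,2,1} = 0
G(14) = mex{0,3,2,2} = 1
G(15) = mex{0,0,3,2} = 1
G(16) = mex{0,0,3,2} = 1
G(17) = mex{1,0,0,3} = 2
G(18) = mex{1,1,0,3} = 2
G(19) = mex{1,1,0,0} = 2
G(20) = mex{2,1,1,0} = 3
G(21) = mex{2,2,1,0} = 3
G(22) = mex{2,2,1,1} = 0
G(23) = mex{3,2,2,1} = 0
G(24) = mex{3,3,2,1} = 0
G(25) = mex{0,3,2,2} = 1
G(26) = mex{0,0,3,2} = 1
G_B(26) = 1.
Stack C, S = {1, 8}:
n :  0  1  2  3  4  5  6  7  8  9 10 11 12 13 14 15 16 17 18 19 20
G :  0  1  0  1  0  1  0  1  2  0  1  0  1  0  1  0  1  2  0  1  0
G_C(20) = 0.
Combined Grundy value = 0 ⊕ 1 ⊕ 0 = 1.
A winning move leaves total XOR = 0, i.e. changes one component's Grundy value g to g ⊕ X where X is the current total.
Stack A: need g' = 0⊕1 = 1. Options: 20−2→G=2, 20−8→G=1. Hits: 1.
Stack B: need g' = 1⊕1 = 0. Options: 26−3→G=0, 26−4→G=0, 26−6→G=3, 26−8→G=2. Hits: 2.
Stack C: need g' = 0⊕1 = 1. Options: 20−1→G=1, 20−8→G=1. Hits: 2.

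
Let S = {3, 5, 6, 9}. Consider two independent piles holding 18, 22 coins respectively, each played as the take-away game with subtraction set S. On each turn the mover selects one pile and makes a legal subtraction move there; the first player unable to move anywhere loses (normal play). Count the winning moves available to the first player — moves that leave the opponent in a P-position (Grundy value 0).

2

All piles use S = {3, 5, 6, 9}:
n :  0  1  2  3  4  5  6  7  8  9 10 11 12 13 14 15 16 17 18 19 20 21 22
G :  0  0  0  1  1  1  2  2  2  3  3  3  0  0  0  1  1  1  2  2  2  3  3
Pile A: G(18) = 2.
Pile B: G(22) = 3.
Combined Grundy value = 2 ⊕ 3 = 1.
A winning move leaves total XOR = 0, i.e. changes one component's Grundy value g to g ⊕ X where X is the current total.
Pile A: need g' = 2⊕1 = 3. Options: 18−3→G=1, 18−5→G=0, 18−6→G=0, 18−9→G=3. Hits: 1.
Pile B: need g' = 3⊕1 = 2. Options: 22−3→G=2, 22−5→G=1, 22−6→G=1, 22−9→G=0. Hits: 1.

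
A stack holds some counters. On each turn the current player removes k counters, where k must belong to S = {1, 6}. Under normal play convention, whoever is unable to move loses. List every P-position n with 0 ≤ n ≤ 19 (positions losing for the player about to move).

0, 2, 4, 7, 9, 11, 14, 16, 18

n :  0  1  2  3  4  5  6  7  8  9 10 11 12 13 14 15 16 17 18 19
G :  0  1  0  1  0  1  2  0  1  0  1  0  1  2  0  1  0  1  0  1
P-positions are exactly the n with G(n) = 0.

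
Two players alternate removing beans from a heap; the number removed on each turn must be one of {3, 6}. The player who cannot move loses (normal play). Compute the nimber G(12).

G(0) = 0
G(1) = mex{} = 0
G(2) = mex{} = 0
G(3) = mex{0} = 1
G(4) = mex{0} = 1
G(5) = mex{0} = 1
G(6) = mex{1,0} = 2
G(7) = mex{1,0} = 2
G(8) = mex{1,0} = 2
G(9) = mex{2,1} = 0
G(10) = mex{2,1} = 0
G(11) = mex{2,1} = 0
G(12) = mex{0,2} = 1

1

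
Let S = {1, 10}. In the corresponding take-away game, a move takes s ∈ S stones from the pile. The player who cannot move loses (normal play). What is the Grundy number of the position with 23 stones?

n :  0  1  2  3  4  5  6  7  8  9 10 11 12 13 14 15 16 17 18 19 20 21 22 23
G :  0  1  0  1  0  1  0  1  0  1  2  0  1  0  1  0  1  0  1  0  1  2  0  1

1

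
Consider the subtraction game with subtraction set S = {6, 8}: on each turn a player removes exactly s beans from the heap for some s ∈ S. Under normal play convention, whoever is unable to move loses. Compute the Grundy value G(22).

G(0) = 0
G(1) = mex{} = 0
G(2) = mex{} = 0
G(3) = mex{} = 0
G(4) = mex{} = 0
G(5) = mex{} = 0
G(6) = mex{0} = 1
G(7) = mex{0} = 1
G(8) = mex{0,0} = 1
G(9) = mex{0,0} = 1
G(10) = mex{0,0} = 1
G(11) = mex{0,0} = 1
G(12) = mex{1,0} = 2
G(13) = mex{1,0} = 2
G(14) = mex{1,1} = 0
G(15) = mex{1,1} = 0
G(16) = mex{1,1} = 0
G(17) = mex{1,1} = 0
G(18) = mex{2,1} = 0
G(19) = mex{2,1} = 0
G(20) = mex{0,2} = 1
G(21) = mex{0,2} = 1
G(22) = mex{0,0} = 1

1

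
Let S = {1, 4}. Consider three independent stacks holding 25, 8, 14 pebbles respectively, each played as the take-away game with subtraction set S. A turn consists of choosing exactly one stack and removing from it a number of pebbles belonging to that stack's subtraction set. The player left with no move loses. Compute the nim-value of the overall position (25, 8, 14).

3

All stacks use S = {1, 4}:
n :  0  1  2  3  4  5  6  7  8  9 10 11 12 13 14 15 16 17 18 19 20 21 22 23 24 25
G :  0  1  0  1  2  0  1  0  1  2  0  1  0  1  2  0  1  0  1  2  0  1  0  1  2  0
Stack A: G(25) = 0.
Stack B: G(8) = 1.
Stack C: G(14) = 2.
Combined Grundy value = 0 ⊕ 1 ⊕ 2 = 3.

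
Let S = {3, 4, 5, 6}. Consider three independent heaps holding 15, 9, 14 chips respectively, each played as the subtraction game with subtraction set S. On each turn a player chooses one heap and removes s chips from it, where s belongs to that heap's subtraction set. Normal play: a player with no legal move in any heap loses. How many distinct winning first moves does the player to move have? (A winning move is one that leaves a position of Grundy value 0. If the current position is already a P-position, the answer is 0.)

2

All heaps use S = {3, 4, 5, 6}:
G(0) = 0
G(1) = mex{} = 0
G(2) = mex{} = 0
G(3) = mex{0} = 1
G(4) = mex{0,0} = 1
G(5) = mex{0,0,0} = 1
G(6) = mex{1,0,0,0} = 2
G(7) = mex{1,1,0,0} = 2
G(8) = mex{1,1,1,0} = 2
G(9) = mex{2,1,1,1} = 0
G(10) = mex{2,2,1,1} = 0
G(11) = mex{2,2,2,1} = 0
G(12) = mex{0,2,2,2} = 1
G(13) = mex{0,0,2,2} = 1
G(14) = mex{0,0,0,2} = 1
G(15) = mex{1,0,0,0} = 2
Heap A: G(15) = 2.
Heap B: G(9) = 0.
Heap C: G(14) = 1.
Combined Grundy value = 2 ⊕ 0 ⊕ 1 = 3.
A winning move leaves total XOR = 0, i.e. changes one component's Grundy value g to g ⊕ X where X is the current total.
Heap A: need g' = 2⊕3 = 1. Options: 15−3→G=1, 15−4→G=0, 15−5→G=0, 15−6→G=0. Hits: 1.
Heap B: need g' = 0⊕3 = 3. Options: 9−3→G=2, 9−4→G=1, 9−5→G=1, 9−6→G=1. Hits: 0.
Heap C: need g' = 1⊕3 = 2. Options: 14−3→G=0, 14−4→G=0, 14−5→G=0, 14−6→G=2. Hits: 1.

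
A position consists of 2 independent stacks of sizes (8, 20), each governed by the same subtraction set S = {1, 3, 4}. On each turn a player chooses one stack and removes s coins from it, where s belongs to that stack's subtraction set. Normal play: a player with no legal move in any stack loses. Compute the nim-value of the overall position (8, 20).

All stacks use S = {1, 3, 4}:
n :  0  1  2  3  4  5  6  7  8  9 10 11 12 13 14 15 16 17 18 19 20
G :  0  1  0  1  2  3  2  0  1  0  1  2  3  2  0  1  0  1  2  3  2
Stack A: G(8) = 1.
Stack B: G(20) = 2.
Combined Grundy value = 1 ⊕ 2 = 3.

3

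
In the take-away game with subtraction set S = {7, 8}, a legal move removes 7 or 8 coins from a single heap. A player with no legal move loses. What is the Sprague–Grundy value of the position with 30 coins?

n :  0  1  2  3  4  5  6  7  8  9 10 11 12 13 14 15 16 17 18 19 20 21 22 23 24 25 26 27 28 29 30
G :  0  0  0  0  0  0  0  1  1  1  1  1  1  1  2  0  0  0  0  0  0  0  1  1  1  1  1  1  1  2  0

0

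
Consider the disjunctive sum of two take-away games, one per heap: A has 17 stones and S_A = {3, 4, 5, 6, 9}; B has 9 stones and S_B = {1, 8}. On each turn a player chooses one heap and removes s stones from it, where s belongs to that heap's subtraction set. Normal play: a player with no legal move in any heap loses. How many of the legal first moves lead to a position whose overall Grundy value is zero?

4

Heap A, S = {3, 4, 5, 6, 9}:
n :  0  1  2  3  4  5  6  7  8  9 10 11 12 13 14 15 16 17
G :  0  0  0  1  1  1  2  2  2  3  3  3  0  0  0  1  1  1
G_A(17) = 1.
Heap B, S = {1, 8}:
G(0) = 0
G(1) = mex{0} = 1
G(2) = mex{1} = 0
G(3) = mex{0} = 1
G(4) = mex{1} = 0
G(5) = mex{0} = 1
G(6) = mex{1} = 0
G(7) = mex{0} = 1
G(8) = mex{1,0} = 2
G(9) = mex{2,1} = 0
G_B(9) = 0.
Combined Grundy value = 1 ⊕ 0 = 1.
A winning move leaves total XOR = 0, i.e. changes one component's Grundy value g to g ⊕ X where X is the current total.
Heap A: need g' = 1⊕1 = 0. Options: 17−3→G=0, 17−4→G=0, 17−5→G=0, 17−6→G=3, 17−9→G=2. Hits: 3.
Heap B: need g' = 0⊕1 = 1. Options: 9−1→G=2, 9−8→G=1. Hits: 1.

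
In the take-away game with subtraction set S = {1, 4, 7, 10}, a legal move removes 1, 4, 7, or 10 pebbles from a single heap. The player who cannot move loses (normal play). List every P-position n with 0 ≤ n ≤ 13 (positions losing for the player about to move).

n :  0  1  2  3  4  5  6  7  8  9 10 11 12 13
G :  0  1  0  1  2  0  1  2  0  1  2  0  1  0
P-positions are exactly the n with G(n) = 0.

0, 2, 5, 8, 11, 13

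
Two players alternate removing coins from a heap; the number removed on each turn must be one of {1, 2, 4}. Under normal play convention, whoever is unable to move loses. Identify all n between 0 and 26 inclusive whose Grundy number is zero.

n :  0  1  2  3  4  5  6  7  8  9 10 11 12 13 14 15 16 17 18 19 20 21 22 23 24 25 26
G :  0  1  2  0  1  2  0  1  2  0  1  2  0  1  2  0  1  2  0  1  2  0  1  2  0  1  2
P-positions are exactly the n with G(n) = 0.

0, 3, 6, 9, 12, 15, 18, 21, 24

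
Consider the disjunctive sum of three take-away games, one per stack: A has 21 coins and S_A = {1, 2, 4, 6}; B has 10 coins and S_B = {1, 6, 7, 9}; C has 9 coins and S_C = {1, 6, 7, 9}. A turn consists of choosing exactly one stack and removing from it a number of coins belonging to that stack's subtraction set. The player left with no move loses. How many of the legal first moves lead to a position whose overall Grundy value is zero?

Stack A, S = {1, 2, 4, 6}:
n :  0  1  2  3  4  5  6  7  8  9 10 11 12 13 14 15 16 17 18 19 20 21
G :  0  1  2  0  1  2  3  4  0  1  2  0  1  2  3  4  0  1  2  0  1  2
G_A(21) = 2.
Stack B, S = {1, 6, 7, 9}:
G(0) = 0
G(1) = mex{0} = 1
G(2) = mex{1} = 0
G(3) = mex{0} = 1
G(4) = mex{1} = 0
G(5) = mex{0} = 1
G(6) = mex{1,0} = 2
G(7) = mex{2,1,0} = 3
G(8) = mex{3,0,1} = 2
G(9) = mex{2,1,0,0} = 3
G(10) = mex{3,0,1,1} = 2
G_B(10) = 2.
Stack C, S = {1, 6, 7, 9}:
n : 0 1 2 3 4 5 6 7 8 9
G : 0 1 0 1 0 1 2 3 2 3
G_C(9) = 3.
Combined Grundy value = 2 ⊕ 2 ⊕ 3 = 3.
A winning move leaves total XOR = 0, i.e. changes one component's Grundy value g to g ⊕ X where X is the current total.
Stack A: need g' = 2⊕3 = 1. Options: 21−1→G=1, 21−2→G=0, 21−4→G=1, 21−6→G=4. Hits: 2.
Stack B: need g' = 2⊕3 = 1. Options: 10−1→G=3, 10−6→G=0, 10−7→G=1, 10−9→G=1. Hits: 2.
Stack C: need g' = 3⊕3 = 0. Options: 9−1→G=2, 9−6→G=1, 9−7→G=0, 9−9→G=0. Hits: 2.

6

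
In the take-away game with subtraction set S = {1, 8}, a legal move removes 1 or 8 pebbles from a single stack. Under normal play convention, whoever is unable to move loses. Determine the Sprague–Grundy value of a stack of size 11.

n :  0  1  2  3  4  5  6  7  8  9 10 11
G :  0  1  0  1  0  1  0  1  2  0  1  0

0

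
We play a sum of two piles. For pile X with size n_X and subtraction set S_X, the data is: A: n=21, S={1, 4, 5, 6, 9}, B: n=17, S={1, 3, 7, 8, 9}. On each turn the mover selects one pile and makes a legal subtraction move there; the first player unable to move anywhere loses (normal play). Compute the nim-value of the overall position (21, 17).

0

Pile A, S = {1, 4, 5, 6, 9}:
G(0) = 0
G(1) = mex{0} = 1
G(2) = mex{1} = 0
G(3) = mex{0} = 1
G(4) = mex{1,0} = 2
G(5) = mex{2,1,0} = 3
G(6) = mex{3,0,1,0} = 2
G(7) = mex{2,1,0,1} = 3
G(8) = mex{3,2,1,0} = 4
G(9) = mex{4,3,2,1,0} = 5
G(10) = mex{5,2,3,2,1} = 0
G(11) = mex{0,3,2,3,0} = 1
G(12) = mex{1,4,3,2,1} = 0
G(13) = mex{0,5,4,3,2} = 1
G(14) = mex{1,0,5,4,3} = 2
G(15) = mex{2,1,0,5,2} = 3
G(16) = mex{3,0,1,0,3} = 2
G(17) = mex{2,1,0,1,4} = 3
G(18) = mex{3,2,1,0,5} = 4
G(19) = mex{4,3,2,1,0} = 5
G(20) = mex{5,2,3,2,1} = 0
G(21) = mex{0,3,2,3,0} = 1
G_A(21) = 1.
Pile B, S = {1, 3, 7, 8, 9}:
n :  0  1  2  3  4  5  6  7  8  9 10 11 12 13 14 15 16 17
G :  0  1  0  1  0  1  0  1  2  3  2  3  2  3  2  3  0  1
G_B(17) = 1.
Combined Grundy value = 1 ⊕ 1 = 0.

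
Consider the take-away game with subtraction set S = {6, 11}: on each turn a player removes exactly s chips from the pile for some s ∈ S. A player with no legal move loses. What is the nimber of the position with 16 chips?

G(0) = 0
G(1) = mex{} = 0
G(2) = mex{} = 0
G(3) = mex{} = 0
G(4) = mex{} = 0
G(5) = mex{} = 0
G(6) = mex{0} = 1
G(7) = mex{0} = 1
G(8) = mex{0} = 1
G(9) = mex{0} = 1
G(10) = mex{0} = 1
G(11) = mex{0,0} = 1
G(12) = mex{1,0} = 2
G(13) = mex{1,0} = 2
G(14) = mex{1,0} = 2
G(15) = mex{1,0} = 2
G(16) = mex{1,0} = 2

2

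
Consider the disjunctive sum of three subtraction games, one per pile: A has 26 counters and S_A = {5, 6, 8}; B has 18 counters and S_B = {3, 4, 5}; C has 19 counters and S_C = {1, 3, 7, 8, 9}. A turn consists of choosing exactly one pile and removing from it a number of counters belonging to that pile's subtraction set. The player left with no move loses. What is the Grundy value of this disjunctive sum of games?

1

Pile A, S = {5, 6, 8}:
n :  0  1  2  3  4  5  6  7  8  9 10 11 12 13 14 15 16 17 18 19 20 21 22 23 24 25 26
G :  0  0  0  0  0  1  1  1  1  1  2  2  2  0  0  0  0  0  1  1  1  1  1  2  2  2  0
G_A(26) = 0.
Pile B, S = {3, 4, 5}:
G(0) = 0
G(1) = mex{} = 0
G(2) = mex{} = 0
G(3) = mex{0} = 1
G(4) = mex{0,0} = 1
G(5) = mex{0,0,0} = 1
G(6) = mex{1,0,0} = 2
G(7) = mex{1,1,0} = 2
G(8) = mex{1,1,1} = 0
G(9) = mex{2,1,1} = 0
G(10) = mex{2,2,1} = 0
G(11) = mex{0,2,2} = 1
G(12) = mex{0,0,2} = 1
G(13) = mex{0,0,0} = 1
G(14) = mex{1,0,0} = 2
G(15) = mex{1,1,0} = 2
G(16) = mex{1,1,1} = 0
G(17) = mex{2,1,1} = 0
G(18) = mex{2,2,1} = 0
G_B(18) = 0.
Pile C, S = {1, 3, 7, 8, 9}:
G(0) = 0
G(1) = mex{0} = 1
G(2) = mex{1} = 0
G(3) = mex{0,0} = 1
G(4) = mex{1,1} = 0
G(5) = mex{0,0} = 1
G(6) = mex{1,1} = 0
G(7) = mex{0,0,0} = 1
G(8) = mex{1,1,1,0} = 2
G(9) = mex{2,0,0,1,0} = 3
G(10) = mex{3,1,1,0,1} = 2
G(11) = mex{2,2,0,1,0} = 3
G(12) = mex{3,3,1,0,1} = 2
G(13) = mex{2,2,0,1,0} = 3
G(14) = mex{3,3,1,0,1} = 2
G(15) = mex{2,2,2,1,0} = 3
G(16) = mex{3,3,3,2,1} = 0
G(17) = mex{0,2,2,3,2} = 1
G(18) = mex{1,3,3,2,3} = 0
G(19) = mex{0,0,2,3,2} = 1
G_C(19) = 1.
Combined Grundy value = 0 ⊕ 0 ⊕ 1 = 1.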